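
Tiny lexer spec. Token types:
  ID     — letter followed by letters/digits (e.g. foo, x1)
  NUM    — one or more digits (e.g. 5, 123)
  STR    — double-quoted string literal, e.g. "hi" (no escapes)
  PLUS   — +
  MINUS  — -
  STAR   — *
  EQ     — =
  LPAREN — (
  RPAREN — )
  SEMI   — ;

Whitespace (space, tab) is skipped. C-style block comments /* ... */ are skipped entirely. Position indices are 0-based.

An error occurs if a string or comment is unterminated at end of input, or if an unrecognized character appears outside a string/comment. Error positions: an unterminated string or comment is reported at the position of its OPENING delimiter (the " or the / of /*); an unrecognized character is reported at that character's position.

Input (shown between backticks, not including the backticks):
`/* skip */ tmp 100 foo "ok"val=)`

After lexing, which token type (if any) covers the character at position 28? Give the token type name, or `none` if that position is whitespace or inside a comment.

pos=0: enter COMMENT mode (saw '/*')
exit COMMENT mode (now at pos=10)
pos=11: emit ID 'tmp' (now at pos=14)
pos=15: emit NUM '100' (now at pos=18)
pos=19: emit ID 'foo' (now at pos=22)
pos=23: enter STRING mode
pos=23: emit STR "ok" (now at pos=27)
pos=27: emit ID 'val' (now at pos=30)
pos=30: emit EQ '='
pos=31: emit RPAREN ')'
DONE. 7 tokens: [ID, NUM, ID, STR, ID, EQ, RPAREN]
Position 28: char is 'a' -> ID

Answer: ID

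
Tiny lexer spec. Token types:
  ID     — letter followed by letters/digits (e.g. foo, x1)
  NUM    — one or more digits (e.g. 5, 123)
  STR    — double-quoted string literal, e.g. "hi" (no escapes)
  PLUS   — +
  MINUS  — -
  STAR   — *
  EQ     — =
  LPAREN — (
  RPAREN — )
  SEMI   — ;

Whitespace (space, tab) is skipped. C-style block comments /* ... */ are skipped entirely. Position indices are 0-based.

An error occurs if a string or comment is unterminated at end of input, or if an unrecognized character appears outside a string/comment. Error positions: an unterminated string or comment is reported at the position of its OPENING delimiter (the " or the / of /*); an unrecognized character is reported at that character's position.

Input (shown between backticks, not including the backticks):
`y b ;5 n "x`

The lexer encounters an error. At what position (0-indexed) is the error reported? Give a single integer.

pos=0: emit ID 'y' (now at pos=1)
pos=2: emit ID 'b' (now at pos=3)
pos=4: emit SEMI ';'
pos=5: emit NUM '5' (now at pos=6)
pos=7: emit ID 'n' (now at pos=8)
pos=9: enter STRING mode
pos=9: ERROR — unterminated string

Answer: 9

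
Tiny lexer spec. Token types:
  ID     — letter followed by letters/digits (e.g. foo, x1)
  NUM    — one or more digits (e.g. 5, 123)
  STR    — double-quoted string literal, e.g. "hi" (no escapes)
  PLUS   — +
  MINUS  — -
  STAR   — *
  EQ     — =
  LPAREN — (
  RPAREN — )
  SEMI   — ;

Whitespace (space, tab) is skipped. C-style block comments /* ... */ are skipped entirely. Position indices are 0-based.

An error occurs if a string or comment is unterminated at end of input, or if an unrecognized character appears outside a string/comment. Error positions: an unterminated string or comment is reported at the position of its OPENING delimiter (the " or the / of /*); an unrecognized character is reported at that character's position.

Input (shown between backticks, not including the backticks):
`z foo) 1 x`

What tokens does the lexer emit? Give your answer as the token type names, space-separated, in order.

pos=0: emit ID 'z' (now at pos=1)
pos=2: emit ID 'foo' (now at pos=5)
pos=5: emit RPAREN ')'
pos=7: emit NUM '1' (now at pos=8)
pos=9: emit ID 'x' (now at pos=10)
DONE. 5 tokens: [ID, ID, RPAREN, NUM, ID]

Answer: ID ID RPAREN NUM ID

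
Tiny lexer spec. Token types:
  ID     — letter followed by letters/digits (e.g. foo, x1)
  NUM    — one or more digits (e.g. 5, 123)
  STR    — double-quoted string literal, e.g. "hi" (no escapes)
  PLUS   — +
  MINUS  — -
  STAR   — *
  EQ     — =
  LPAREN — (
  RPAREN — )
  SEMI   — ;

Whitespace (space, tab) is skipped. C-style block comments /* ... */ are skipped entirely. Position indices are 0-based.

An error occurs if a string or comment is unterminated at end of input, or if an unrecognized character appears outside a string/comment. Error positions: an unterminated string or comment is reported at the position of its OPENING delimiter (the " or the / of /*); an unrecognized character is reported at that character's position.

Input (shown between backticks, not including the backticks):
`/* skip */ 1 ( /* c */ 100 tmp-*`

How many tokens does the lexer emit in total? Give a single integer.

pos=0: enter COMMENT mode (saw '/*')
exit COMMENT mode (now at pos=10)
pos=11: emit NUM '1' (now at pos=12)
pos=13: emit LPAREN '('
pos=15: enter COMMENT mode (saw '/*')
exit COMMENT mode (now at pos=22)
pos=23: emit NUM '100' (now at pos=26)
pos=27: emit ID 'tmp' (now at pos=30)
pos=30: emit MINUS '-'
pos=31: emit STAR '*'
DONE. 6 tokens: [NUM, LPAREN, NUM, ID, MINUS, STAR]

Answer: 6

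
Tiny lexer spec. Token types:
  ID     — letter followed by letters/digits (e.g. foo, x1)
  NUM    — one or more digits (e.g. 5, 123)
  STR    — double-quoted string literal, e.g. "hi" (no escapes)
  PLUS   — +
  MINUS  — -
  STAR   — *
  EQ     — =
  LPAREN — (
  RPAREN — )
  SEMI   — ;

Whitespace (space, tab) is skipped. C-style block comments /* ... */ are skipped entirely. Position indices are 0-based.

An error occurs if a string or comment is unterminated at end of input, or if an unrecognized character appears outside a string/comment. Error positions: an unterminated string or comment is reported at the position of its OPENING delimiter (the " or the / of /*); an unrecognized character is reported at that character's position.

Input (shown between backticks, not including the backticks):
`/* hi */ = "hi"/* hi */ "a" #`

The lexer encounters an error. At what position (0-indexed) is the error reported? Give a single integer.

pos=0: enter COMMENT mode (saw '/*')
exit COMMENT mode (now at pos=8)
pos=9: emit EQ '='
pos=11: enter STRING mode
pos=11: emit STR "hi" (now at pos=15)
pos=15: enter COMMENT mode (saw '/*')
exit COMMENT mode (now at pos=23)
pos=24: enter STRING mode
pos=24: emit STR "a" (now at pos=27)
pos=28: ERROR — unrecognized char '#'

Answer: 28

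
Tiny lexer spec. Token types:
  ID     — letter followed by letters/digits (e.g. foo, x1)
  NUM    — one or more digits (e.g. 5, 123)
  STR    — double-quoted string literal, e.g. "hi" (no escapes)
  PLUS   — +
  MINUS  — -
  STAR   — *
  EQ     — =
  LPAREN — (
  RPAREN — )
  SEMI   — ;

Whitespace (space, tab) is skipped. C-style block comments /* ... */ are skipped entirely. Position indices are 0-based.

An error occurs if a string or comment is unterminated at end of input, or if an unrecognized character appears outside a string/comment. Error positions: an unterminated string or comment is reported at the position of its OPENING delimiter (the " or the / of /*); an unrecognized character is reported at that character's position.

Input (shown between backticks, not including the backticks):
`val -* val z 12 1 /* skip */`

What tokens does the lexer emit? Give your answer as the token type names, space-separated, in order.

pos=0: emit ID 'val' (now at pos=3)
pos=4: emit MINUS '-'
pos=5: emit STAR '*'
pos=7: emit ID 'val' (now at pos=10)
pos=11: emit ID 'z' (now at pos=12)
pos=13: emit NUM '12' (now at pos=15)
pos=16: emit NUM '1' (now at pos=17)
pos=18: enter COMMENT mode (saw '/*')
exit COMMENT mode (now at pos=28)
DONE. 7 tokens: [ID, MINUS, STAR, ID, ID, NUM, NUM]

Answer: ID MINUS STAR ID ID NUM NUM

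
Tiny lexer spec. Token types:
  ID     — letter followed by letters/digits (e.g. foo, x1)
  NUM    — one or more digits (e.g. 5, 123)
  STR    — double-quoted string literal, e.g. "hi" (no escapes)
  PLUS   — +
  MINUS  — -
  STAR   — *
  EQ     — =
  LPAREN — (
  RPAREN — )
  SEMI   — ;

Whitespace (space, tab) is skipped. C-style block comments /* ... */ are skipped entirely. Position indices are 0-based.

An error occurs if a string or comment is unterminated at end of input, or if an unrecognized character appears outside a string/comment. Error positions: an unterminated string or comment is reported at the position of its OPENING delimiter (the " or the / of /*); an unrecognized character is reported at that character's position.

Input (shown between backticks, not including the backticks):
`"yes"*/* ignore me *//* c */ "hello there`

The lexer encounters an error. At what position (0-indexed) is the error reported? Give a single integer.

pos=0: enter STRING mode
pos=0: emit STR "yes" (now at pos=5)
pos=5: emit STAR '*'
pos=6: enter COMMENT mode (saw '/*')
exit COMMENT mode (now at pos=21)
pos=21: enter COMMENT mode (saw '/*')
exit COMMENT mode (now at pos=28)
pos=29: enter STRING mode
pos=29: ERROR — unterminated string

Answer: 29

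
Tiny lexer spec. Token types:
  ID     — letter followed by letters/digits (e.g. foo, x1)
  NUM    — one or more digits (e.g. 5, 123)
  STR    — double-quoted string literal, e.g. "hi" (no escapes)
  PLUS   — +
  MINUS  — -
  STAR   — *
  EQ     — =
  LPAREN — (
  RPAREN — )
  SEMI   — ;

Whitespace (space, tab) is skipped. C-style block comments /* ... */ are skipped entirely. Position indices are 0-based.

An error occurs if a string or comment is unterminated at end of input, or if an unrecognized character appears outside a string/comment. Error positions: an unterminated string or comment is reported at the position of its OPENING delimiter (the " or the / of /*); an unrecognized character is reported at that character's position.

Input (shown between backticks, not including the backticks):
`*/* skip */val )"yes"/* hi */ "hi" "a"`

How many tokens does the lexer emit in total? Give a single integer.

pos=0: emit STAR '*'
pos=1: enter COMMENT mode (saw '/*')
exit COMMENT mode (now at pos=11)
pos=11: emit ID 'val' (now at pos=14)
pos=15: emit RPAREN ')'
pos=16: enter STRING mode
pos=16: emit STR "yes" (now at pos=21)
pos=21: enter COMMENT mode (saw '/*')
exit COMMENT mode (now at pos=29)
pos=30: enter STRING mode
pos=30: emit STR "hi" (now at pos=34)
pos=35: enter STRING mode
pos=35: emit STR "a" (now at pos=38)
DONE. 6 tokens: [STAR, ID, RPAREN, STR, STR, STR]

Answer: 6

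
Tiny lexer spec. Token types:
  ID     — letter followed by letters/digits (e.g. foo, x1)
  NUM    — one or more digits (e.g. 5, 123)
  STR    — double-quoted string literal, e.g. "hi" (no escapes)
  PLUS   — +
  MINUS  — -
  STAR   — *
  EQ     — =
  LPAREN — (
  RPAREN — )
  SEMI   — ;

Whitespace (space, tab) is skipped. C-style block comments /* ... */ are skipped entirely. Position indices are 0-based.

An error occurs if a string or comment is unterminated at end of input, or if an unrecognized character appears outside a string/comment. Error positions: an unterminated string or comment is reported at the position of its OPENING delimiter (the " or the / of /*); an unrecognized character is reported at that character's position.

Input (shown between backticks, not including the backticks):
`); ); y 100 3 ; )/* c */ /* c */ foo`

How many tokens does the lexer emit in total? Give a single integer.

Answer: 10

Derivation:
pos=0: emit RPAREN ')'
pos=1: emit SEMI ';'
pos=3: emit RPAREN ')'
pos=4: emit SEMI ';'
pos=6: emit ID 'y' (now at pos=7)
pos=8: emit NUM '100' (now at pos=11)
pos=12: emit NUM '3' (now at pos=13)
pos=14: emit SEMI ';'
pos=16: emit RPAREN ')'
pos=17: enter COMMENT mode (saw '/*')
exit COMMENT mode (now at pos=24)
pos=25: enter COMMENT mode (saw '/*')
exit COMMENT mode (now at pos=32)
pos=33: emit ID 'foo' (now at pos=36)
DONE. 10 tokens: [RPAREN, SEMI, RPAREN, SEMI, ID, NUM, NUM, SEMI, RPAREN, ID]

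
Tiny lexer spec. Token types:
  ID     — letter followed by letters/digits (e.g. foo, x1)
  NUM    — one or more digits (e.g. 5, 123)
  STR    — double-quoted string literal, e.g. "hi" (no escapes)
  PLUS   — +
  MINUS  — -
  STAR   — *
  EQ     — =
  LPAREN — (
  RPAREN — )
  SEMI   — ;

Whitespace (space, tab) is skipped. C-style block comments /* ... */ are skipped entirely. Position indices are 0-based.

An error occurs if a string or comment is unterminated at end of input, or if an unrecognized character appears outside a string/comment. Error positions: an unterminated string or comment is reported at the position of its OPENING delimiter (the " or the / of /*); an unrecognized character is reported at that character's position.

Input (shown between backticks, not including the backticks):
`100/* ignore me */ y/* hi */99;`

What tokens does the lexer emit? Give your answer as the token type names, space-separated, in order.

Answer: NUM ID NUM SEMI

Derivation:
pos=0: emit NUM '100' (now at pos=3)
pos=3: enter COMMENT mode (saw '/*')
exit COMMENT mode (now at pos=18)
pos=19: emit ID 'y' (now at pos=20)
pos=20: enter COMMENT mode (saw '/*')
exit COMMENT mode (now at pos=28)
pos=28: emit NUM '99' (now at pos=30)
pos=30: emit SEMI ';'
DONE. 4 tokens: [NUM, ID, NUM, SEMI]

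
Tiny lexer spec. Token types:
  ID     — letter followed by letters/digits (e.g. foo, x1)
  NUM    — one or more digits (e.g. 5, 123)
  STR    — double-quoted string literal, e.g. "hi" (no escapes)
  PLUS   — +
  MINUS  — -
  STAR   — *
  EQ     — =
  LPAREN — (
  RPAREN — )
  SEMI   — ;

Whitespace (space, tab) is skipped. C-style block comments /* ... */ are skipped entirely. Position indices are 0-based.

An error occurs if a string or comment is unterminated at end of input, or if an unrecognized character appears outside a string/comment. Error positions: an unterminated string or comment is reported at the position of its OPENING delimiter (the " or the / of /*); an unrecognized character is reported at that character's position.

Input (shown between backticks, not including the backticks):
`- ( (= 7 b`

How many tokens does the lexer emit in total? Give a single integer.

Answer: 6

Derivation:
pos=0: emit MINUS '-'
pos=2: emit LPAREN '('
pos=4: emit LPAREN '('
pos=5: emit EQ '='
pos=7: emit NUM '7' (now at pos=8)
pos=9: emit ID 'b' (now at pos=10)
DONE. 6 tokens: [MINUS, LPAREN, LPAREN, EQ, NUM, ID]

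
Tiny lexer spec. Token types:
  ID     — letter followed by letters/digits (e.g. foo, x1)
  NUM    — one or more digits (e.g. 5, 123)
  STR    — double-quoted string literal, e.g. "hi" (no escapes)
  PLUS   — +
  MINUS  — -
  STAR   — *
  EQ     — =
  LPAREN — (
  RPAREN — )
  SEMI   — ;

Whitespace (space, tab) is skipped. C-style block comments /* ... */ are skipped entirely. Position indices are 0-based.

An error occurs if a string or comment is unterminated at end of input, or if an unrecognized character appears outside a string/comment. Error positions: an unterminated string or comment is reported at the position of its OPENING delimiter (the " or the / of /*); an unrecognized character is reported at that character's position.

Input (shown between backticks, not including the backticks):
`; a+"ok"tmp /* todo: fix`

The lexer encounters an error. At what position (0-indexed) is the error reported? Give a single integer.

Answer: 12

Derivation:
pos=0: emit SEMI ';'
pos=2: emit ID 'a' (now at pos=3)
pos=3: emit PLUS '+'
pos=4: enter STRING mode
pos=4: emit STR "ok" (now at pos=8)
pos=8: emit ID 'tmp' (now at pos=11)
pos=12: enter COMMENT mode (saw '/*')
pos=12: ERROR — unterminated comment (reached EOF)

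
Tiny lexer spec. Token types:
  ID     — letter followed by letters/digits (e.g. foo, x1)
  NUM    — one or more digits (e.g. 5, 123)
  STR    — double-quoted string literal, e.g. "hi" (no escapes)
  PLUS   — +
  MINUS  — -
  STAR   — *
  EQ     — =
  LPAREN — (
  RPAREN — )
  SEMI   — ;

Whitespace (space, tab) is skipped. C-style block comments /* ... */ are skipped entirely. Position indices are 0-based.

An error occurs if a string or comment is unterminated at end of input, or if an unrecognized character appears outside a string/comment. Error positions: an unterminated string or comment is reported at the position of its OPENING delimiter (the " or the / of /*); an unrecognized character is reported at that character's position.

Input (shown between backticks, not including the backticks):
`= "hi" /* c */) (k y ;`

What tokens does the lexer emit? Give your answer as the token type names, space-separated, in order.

pos=0: emit EQ '='
pos=2: enter STRING mode
pos=2: emit STR "hi" (now at pos=6)
pos=7: enter COMMENT mode (saw '/*')
exit COMMENT mode (now at pos=14)
pos=14: emit RPAREN ')'
pos=16: emit LPAREN '('
pos=17: emit ID 'k' (now at pos=18)
pos=19: emit ID 'y' (now at pos=20)
pos=21: emit SEMI ';'
DONE. 7 tokens: [EQ, STR, RPAREN, LPAREN, ID, ID, SEMI]

Answer: EQ STR RPAREN LPAREN ID ID SEMI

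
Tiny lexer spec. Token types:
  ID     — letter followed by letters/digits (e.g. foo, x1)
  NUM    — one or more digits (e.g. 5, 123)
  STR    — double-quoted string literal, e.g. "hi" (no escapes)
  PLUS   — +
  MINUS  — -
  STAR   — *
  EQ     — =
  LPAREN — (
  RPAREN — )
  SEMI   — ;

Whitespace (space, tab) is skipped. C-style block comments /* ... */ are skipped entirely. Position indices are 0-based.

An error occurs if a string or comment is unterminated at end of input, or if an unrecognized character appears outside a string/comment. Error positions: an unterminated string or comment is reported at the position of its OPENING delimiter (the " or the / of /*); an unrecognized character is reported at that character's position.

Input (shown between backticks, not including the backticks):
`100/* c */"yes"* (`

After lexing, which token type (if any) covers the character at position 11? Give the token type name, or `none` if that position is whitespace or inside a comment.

Answer: STR

Derivation:
pos=0: emit NUM '100' (now at pos=3)
pos=3: enter COMMENT mode (saw '/*')
exit COMMENT mode (now at pos=10)
pos=10: enter STRING mode
pos=10: emit STR "yes" (now at pos=15)
pos=15: emit STAR '*'
pos=17: emit LPAREN '('
DONE. 4 tokens: [NUM, STR, STAR, LPAREN]
Position 11: char is 'y' -> STR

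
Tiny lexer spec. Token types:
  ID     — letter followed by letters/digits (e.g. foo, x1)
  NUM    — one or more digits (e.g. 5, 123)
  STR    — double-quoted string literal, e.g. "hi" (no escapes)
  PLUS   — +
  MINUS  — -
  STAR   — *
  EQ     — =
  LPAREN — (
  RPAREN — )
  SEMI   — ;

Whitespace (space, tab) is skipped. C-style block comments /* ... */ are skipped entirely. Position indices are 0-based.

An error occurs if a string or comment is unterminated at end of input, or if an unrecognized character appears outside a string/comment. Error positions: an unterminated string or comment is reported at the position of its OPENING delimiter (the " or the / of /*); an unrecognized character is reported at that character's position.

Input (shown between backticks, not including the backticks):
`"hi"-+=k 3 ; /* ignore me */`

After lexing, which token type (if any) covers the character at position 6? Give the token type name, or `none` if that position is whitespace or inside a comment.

Answer: EQ

Derivation:
pos=0: enter STRING mode
pos=0: emit STR "hi" (now at pos=4)
pos=4: emit MINUS '-'
pos=5: emit PLUS '+'
pos=6: emit EQ '='
pos=7: emit ID 'k' (now at pos=8)
pos=9: emit NUM '3' (now at pos=10)
pos=11: emit SEMI ';'
pos=13: enter COMMENT mode (saw '/*')
exit COMMENT mode (now at pos=28)
DONE. 7 tokens: [STR, MINUS, PLUS, EQ, ID, NUM, SEMI]
Position 6: char is '=' -> EQ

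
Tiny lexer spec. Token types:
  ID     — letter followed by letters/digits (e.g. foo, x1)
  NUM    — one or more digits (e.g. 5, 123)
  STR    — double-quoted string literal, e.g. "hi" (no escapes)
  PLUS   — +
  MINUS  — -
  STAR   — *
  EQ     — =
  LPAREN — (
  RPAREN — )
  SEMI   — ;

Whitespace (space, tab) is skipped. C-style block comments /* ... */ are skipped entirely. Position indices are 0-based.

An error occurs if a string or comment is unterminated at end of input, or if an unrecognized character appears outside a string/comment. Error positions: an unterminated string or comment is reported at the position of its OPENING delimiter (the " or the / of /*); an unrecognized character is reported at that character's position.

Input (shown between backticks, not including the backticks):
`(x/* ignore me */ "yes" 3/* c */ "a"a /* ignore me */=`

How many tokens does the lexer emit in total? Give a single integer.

pos=0: emit LPAREN '('
pos=1: emit ID 'x' (now at pos=2)
pos=2: enter COMMENT mode (saw '/*')
exit COMMENT mode (now at pos=17)
pos=18: enter STRING mode
pos=18: emit STR "yes" (now at pos=23)
pos=24: emit NUM '3' (now at pos=25)
pos=25: enter COMMENT mode (saw '/*')
exit COMMENT mode (now at pos=32)
pos=33: enter STRING mode
pos=33: emit STR "a" (now at pos=36)
pos=36: emit ID 'a' (now at pos=37)
pos=38: enter COMMENT mode (saw '/*')
exit COMMENT mode (now at pos=53)
pos=53: emit EQ '='
DONE. 7 tokens: [LPAREN, ID, STR, NUM, STR, ID, EQ]

Answer: 7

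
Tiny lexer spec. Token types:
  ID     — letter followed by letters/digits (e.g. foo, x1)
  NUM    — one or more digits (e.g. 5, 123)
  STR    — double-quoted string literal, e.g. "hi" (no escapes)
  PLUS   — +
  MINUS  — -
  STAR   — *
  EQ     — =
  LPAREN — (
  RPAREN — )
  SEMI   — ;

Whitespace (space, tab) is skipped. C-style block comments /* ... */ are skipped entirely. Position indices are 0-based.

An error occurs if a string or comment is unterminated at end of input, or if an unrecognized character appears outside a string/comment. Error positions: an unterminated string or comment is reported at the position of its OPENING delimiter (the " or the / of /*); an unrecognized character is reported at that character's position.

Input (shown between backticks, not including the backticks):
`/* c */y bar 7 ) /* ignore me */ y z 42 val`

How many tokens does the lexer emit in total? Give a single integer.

Answer: 8

Derivation:
pos=0: enter COMMENT mode (saw '/*')
exit COMMENT mode (now at pos=7)
pos=7: emit ID 'y' (now at pos=8)
pos=9: emit ID 'bar' (now at pos=12)
pos=13: emit NUM '7' (now at pos=14)
pos=15: emit RPAREN ')'
pos=17: enter COMMENT mode (saw '/*')
exit COMMENT mode (now at pos=32)
pos=33: emit ID 'y' (now at pos=34)
pos=35: emit ID 'z' (now at pos=36)
pos=37: emit NUM '42' (now at pos=39)
pos=40: emit ID 'val' (now at pos=43)
DONE. 8 tokens: [ID, ID, NUM, RPAREN, ID, ID, NUM, ID]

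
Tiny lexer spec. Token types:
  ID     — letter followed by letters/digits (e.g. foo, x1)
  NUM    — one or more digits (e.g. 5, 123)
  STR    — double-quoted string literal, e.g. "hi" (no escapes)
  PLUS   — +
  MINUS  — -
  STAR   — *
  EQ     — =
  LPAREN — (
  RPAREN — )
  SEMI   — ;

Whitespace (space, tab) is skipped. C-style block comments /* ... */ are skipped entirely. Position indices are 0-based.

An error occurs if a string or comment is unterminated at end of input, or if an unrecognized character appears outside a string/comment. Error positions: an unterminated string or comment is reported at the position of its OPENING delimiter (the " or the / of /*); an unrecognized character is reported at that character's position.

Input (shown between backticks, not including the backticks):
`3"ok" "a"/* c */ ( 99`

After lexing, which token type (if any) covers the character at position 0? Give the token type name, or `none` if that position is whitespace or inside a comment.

Answer: NUM

Derivation:
pos=0: emit NUM '3' (now at pos=1)
pos=1: enter STRING mode
pos=1: emit STR "ok" (now at pos=5)
pos=6: enter STRING mode
pos=6: emit STR "a" (now at pos=9)
pos=9: enter COMMENT mode (saw '/*')
exit COMMENT mode (now at pos=16)
pos=17: emit LPAREN '('
pos=19: emit NUM '99' (now at pos=21)
DONE. 5 tokens: [NUM, STR, STR, LPAREN, NUM]
Position 0: char is '3' -> NUM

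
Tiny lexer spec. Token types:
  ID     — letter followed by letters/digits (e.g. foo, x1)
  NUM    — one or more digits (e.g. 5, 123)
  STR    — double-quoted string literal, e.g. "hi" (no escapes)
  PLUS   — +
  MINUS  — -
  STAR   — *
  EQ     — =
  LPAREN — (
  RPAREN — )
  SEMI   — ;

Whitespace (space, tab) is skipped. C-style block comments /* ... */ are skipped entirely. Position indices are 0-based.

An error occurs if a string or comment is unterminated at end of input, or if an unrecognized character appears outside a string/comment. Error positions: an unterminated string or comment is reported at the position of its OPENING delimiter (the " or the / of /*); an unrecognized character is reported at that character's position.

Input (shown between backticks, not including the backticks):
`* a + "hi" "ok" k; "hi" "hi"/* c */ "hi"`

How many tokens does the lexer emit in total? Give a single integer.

Answer: 10

Derivation:
pos=0: emit STAR '*'
pos=2: emit ID 'a' (now at pos=3)
pos=4: emit PLUS '+'
pos=6: enter STRING mode
pos=6: emit STR "hi" (now at pos=10)
pos=11: enter STRING mode
pos=11: emit STR "ok" (now at pos=15)
pos=16: emit ID 'k' (now at pos=17)
pos=17: emit SEMI ';'
pos=19: enter STRING mode
pos=19: emit STR "hi" (now at pos=23)
pos=24: enter STRING mode
pos=24: emit STR "hi" (now at pos=28)
pos=28: enter COMMENT mode (saw '/*')
exit COMMENT mode (now at pos=35)
pos=36: enter STRING mode
pos=36: emit STR "hi" (now at pos=40)
DONE. 10 tokens: [STAR, ID, PLUS, STR, STR, ID, SEMI, STR, STR, STR]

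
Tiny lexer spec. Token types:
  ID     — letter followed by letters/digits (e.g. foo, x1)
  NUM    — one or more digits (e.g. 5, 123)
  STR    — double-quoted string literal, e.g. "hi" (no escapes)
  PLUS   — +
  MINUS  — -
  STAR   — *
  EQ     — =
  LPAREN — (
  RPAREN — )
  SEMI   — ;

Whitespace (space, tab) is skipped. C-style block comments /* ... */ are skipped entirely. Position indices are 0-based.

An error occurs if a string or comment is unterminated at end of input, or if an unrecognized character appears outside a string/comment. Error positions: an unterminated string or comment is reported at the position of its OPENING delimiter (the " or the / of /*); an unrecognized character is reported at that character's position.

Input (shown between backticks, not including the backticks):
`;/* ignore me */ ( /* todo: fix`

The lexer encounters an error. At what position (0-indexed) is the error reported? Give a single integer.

Answer: 19

Derivation:
pos=0: emit SEMI ';'
pos=1: enter COMMENT mode (saw '/*')
exit COMMENT mode (now at pos=16)
pos=17: emit LPAREN '('
pos=19: enter COMMENT mode (saw '/*')
pos=19: ERROR — unterminated comment (reached EOF)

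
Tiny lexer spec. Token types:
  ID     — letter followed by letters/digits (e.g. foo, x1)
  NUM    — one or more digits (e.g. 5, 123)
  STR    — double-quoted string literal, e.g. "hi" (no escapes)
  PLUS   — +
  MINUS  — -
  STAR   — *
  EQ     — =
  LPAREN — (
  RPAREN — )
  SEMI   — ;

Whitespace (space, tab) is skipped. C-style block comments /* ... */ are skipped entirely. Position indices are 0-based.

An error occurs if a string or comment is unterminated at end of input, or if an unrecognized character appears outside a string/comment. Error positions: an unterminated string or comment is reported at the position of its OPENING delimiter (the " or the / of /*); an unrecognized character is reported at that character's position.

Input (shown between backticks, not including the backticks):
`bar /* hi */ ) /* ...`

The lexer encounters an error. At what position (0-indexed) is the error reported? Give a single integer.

pos=0: emit ID 'bar' (now at pos=3)
pos=4: enter COMMENT mode (saw '/*')
exit COMMENT mode (now at pos=12)
pos=13: emit RPAREN ')'
pos=15: enter COMMENT mode (saw '/*')
pos=15: ERROR — unterminated comment (reached EOF)

Answer: 15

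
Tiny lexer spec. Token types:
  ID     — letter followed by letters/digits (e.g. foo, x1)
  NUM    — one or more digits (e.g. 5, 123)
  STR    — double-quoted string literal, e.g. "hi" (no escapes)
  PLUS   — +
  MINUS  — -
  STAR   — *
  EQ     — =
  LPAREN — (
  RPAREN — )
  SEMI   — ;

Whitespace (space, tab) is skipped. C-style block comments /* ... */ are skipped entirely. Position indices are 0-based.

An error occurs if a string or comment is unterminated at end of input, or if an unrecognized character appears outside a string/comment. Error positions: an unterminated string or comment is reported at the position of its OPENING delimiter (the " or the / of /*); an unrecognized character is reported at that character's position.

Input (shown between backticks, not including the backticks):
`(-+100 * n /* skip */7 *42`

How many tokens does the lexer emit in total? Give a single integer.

Answer: 9

Derivation:
pos=0: emit LPAREN '('
pos=1: emit MINUS '-'
pos=2: emit PLUS '+'
pos=3: emit NUM '100' (now at pos=6)
pos=7: emit STAR '*'
pos=9: emit ID 'n' (now at pos=10)
pos=11: enter COMMENT mode (saw '/*')
exit COMMENT mode (now at pos=21)
pos=21: emit NUM '7' (now at pos=22)
pos=23: emit STAR '*'
pos=24: emit NUM '42' (now at pos=26)
DONE. 9 tokens: [LPAREN, MINUS, PLUS, NUM, STAR, ID, NUM, STAR, NUM]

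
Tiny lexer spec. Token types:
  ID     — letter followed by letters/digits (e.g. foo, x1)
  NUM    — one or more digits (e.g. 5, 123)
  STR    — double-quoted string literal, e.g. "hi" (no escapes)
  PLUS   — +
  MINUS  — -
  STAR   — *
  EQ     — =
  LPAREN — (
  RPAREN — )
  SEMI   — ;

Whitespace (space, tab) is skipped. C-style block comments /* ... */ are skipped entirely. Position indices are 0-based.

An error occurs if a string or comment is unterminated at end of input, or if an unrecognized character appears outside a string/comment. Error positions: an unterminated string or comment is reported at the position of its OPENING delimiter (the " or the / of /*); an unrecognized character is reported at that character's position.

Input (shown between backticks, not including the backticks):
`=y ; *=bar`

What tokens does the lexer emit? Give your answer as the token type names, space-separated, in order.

pos=0: emit EQ '='
pos=1: emit ID 'y' (now at pos=2)
pos=3: emit SEMI ';'
pos=5: emit STAR '*'
pos=6: emit EQ '='
pos=7: emit ID 'bar' (now at pos=10)
DONE. 6 tokens: [EQ, ID, SEMI, STAR, EQ, ID]

Answer: EQ ID SEMI STAR EQ ID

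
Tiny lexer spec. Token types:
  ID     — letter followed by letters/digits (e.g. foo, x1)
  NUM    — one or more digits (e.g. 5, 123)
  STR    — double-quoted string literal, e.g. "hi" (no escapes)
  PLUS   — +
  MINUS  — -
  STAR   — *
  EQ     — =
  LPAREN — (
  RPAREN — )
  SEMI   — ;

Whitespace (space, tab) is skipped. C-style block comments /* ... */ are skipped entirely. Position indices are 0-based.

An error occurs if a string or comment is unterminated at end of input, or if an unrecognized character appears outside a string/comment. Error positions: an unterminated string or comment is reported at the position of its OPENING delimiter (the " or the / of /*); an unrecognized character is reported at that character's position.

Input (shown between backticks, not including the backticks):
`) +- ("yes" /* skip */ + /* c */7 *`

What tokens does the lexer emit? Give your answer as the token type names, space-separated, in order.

pos=0: emit RPAREN ')'
pos=2: emit PLUS '+'
pos=3: emit MINUS '-'
pos=5: emit LPAREN '('
pos=6: enter STRING mode
pos=6: emit STR "yes" (now at pos=11)
pos=12: enter COMMENT mode (saw '/*')
exit COMMENT mode (now at pos=22)
pos=23: emit PLUS '+'
pos=25: enter COMMENT mode (saw '/*')
exit COMMENT mode (now at pos=32)
pos=32: emit NUM '7' (now at pos=33)
pos=34: emit STAR '*'
DONE. 8 tokens: [RPAREN, PLUS, MINUS, LPAREN, STR, PLUS, NUM, STAR]

Answer: RPAREN PLUS MINUS LPAREN STR PLUS NUM STAR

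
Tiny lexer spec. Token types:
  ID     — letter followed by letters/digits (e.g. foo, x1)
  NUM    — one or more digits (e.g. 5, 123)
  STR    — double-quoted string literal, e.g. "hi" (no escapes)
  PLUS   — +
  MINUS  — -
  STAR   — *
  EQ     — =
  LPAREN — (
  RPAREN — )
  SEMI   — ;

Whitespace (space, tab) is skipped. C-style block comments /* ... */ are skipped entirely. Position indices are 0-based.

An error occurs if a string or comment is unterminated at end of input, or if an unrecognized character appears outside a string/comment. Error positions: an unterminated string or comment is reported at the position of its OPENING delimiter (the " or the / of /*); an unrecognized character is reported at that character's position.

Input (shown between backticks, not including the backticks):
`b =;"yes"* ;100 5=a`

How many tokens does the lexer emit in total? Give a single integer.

Answer: 10

Derivation:
pos=0: emit ID 'b' (now at pos=1)
pos=2: emit EQ '='
pos=3: emit SEMI ';'
pos=4: enter STRING mode
pos=4: emit STR "yes" (now at pos=9)
pos=9: emit STAR '*'
pos=11: emit SEMI ';'
pos=12: emit NUM '100' (now at pos=15)
pos=16: emit NUM '5' (now at pos=17)
pos=17: emit EQ '='
pos=18: emit ID 'a' (now at pos=19)
DONE. 10 tokens: [ID, EQ, SEMI, STR, STAR, SEMI, NUM, NUM, EQ, ID]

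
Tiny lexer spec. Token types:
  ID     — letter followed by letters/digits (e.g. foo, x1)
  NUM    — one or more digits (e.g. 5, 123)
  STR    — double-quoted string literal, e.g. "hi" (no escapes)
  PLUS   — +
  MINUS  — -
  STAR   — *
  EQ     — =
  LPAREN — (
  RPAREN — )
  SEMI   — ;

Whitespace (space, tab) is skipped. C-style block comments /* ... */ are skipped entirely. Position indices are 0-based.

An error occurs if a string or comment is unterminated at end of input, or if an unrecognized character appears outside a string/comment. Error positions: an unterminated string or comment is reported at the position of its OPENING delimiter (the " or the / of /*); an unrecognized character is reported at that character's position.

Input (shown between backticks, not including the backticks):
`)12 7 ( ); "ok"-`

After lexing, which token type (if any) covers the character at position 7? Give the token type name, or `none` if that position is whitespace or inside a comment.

pos=0: emit RPAREN ')'
pos=1: emit NUM '12' (now at pos=3)
pos=4: emit NUM '7' (now at pos=5)
pos=6: emit LPAREN '('
pos=8: emit RPAREN ')'
pos=9: emit SEMI ';'
pos=11: enter STRING mode
pos=11: emit STR "ok" (now at pos=15)
pos=15: emit MINUS '-'
DONE. 8 tokens: [RPAREN, NUM, NUM, LPAREN, RPAREN, SEMI, STR, MINUS]
Position 7: char is ' ' -> none

Answer: none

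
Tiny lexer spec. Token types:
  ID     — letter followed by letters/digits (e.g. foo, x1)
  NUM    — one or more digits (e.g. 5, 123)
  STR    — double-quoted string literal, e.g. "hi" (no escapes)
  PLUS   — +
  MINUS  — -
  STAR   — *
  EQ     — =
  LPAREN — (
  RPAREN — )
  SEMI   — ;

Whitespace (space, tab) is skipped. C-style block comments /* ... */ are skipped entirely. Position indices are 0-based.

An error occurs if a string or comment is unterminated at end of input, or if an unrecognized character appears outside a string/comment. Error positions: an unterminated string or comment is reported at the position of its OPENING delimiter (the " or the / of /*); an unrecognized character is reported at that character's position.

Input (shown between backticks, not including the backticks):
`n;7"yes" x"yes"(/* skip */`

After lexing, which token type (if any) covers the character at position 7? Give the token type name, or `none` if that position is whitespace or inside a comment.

pos=0: emit ID 'n' (now at pos=1)
pos=1: emit SEMI ';'
pos=2: emit NUM '7' (now at pos=3)
pos=3: enter STRING mode
pos=3: emit STR "yes" (now at pos=8)
pos=9: emit ID 'x' (now at pos=10)
pos=10: enter STRING mode
pos=10: emit STR "yes" (now at pos=15)
pos=15: emit LPAREN '('
pos=16: enter COMMENT mode (saw '/*')
exit COMMENT mode (now at pos=26)
DONE. 7 tokens: [ID, SEMI, NUM, STR, ID, STR, LPAREN]
Position 7: char is '"' -> STR

Answer: STR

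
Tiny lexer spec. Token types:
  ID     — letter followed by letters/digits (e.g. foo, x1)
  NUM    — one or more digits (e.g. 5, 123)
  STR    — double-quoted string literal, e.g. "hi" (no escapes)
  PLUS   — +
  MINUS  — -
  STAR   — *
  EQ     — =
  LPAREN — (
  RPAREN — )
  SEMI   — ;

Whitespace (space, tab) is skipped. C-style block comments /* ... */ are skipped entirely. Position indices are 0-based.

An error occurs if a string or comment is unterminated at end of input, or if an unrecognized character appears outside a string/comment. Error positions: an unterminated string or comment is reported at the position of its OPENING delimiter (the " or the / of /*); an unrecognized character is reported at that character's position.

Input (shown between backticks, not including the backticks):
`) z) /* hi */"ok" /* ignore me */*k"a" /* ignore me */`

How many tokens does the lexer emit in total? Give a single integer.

Answer: 7

Derivation:
pos=0: emit RPAREN ')'
pos=2: emit ID 'z' (now at pos=3)
pos=3: emit RPAREN ')'
pos=5: enter COMMENT mode (saw '/*')
exit COMMENT mode (now at pos=13)
pos=13: enter STRING mode
pos=13: emit STR "ok" (now at pos=17)
pos=18: enter COMMENT mode (saw '/*')
exit COMMENT mode (now at pos=33)
pos=33: emit STAR '*'
pos=34: emit ID 'k' (now at pos=35)
pos=35: enter STRING mode
pos=35: emit STR "a" (now at pos=38)
pos=39: enter COMMENT mode (saw '/*')
exit COMMENT mode (now at pos=54)
DONE. 7 tokens: [RPAREN, ID, RPAREN, STR, STAR, ID, STR]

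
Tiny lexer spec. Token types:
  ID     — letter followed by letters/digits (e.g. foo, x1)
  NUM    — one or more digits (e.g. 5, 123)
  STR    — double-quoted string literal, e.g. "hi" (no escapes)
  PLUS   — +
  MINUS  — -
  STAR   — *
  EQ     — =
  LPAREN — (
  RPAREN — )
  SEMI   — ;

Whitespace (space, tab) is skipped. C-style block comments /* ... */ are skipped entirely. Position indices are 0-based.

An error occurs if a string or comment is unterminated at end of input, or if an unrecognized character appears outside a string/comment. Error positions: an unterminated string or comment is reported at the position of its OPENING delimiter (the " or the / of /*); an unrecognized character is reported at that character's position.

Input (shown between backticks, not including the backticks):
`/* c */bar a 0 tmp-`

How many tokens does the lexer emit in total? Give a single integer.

pos=0: enter COMMENT mode (saw '/*')
exit COMMENT mode (now at pos=7)
pos=7: emit ID 'bar' (now at pos=10)
pos=11: emit ID 'a' (now at pos=12)
pos=13: emit NUM '0' (now at pos=14)
pos=15: emit ID 'tmp' (now at pos=18)
pos=18: emit MINUS '-'
DONE. 5 tokens: [ID, ID, NUM, ID, MINUS]

Answer: 5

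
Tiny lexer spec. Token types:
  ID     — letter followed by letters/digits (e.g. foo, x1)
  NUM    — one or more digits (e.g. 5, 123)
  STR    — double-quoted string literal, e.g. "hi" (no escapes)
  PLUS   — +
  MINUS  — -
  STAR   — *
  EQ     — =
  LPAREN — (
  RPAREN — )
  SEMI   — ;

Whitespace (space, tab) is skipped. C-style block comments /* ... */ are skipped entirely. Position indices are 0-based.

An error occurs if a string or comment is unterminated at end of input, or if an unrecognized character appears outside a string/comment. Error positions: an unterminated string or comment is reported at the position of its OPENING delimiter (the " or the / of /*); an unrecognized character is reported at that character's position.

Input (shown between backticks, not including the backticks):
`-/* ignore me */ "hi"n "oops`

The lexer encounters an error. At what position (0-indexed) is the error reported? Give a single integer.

pos=0: emit MINUS '-'
pos=1: enter COMMENT mode (saw '/*')
exit COMMENT mode (now at pos=16)
pos=17: enter STRING mode
pos=17: emit STR "hi" (now at pos=21)
pos=21: emit ID 'n' (now at pos=22)
pos=23: enter STRING mode
pos=23: ERROR — unterminated string

Answer: 23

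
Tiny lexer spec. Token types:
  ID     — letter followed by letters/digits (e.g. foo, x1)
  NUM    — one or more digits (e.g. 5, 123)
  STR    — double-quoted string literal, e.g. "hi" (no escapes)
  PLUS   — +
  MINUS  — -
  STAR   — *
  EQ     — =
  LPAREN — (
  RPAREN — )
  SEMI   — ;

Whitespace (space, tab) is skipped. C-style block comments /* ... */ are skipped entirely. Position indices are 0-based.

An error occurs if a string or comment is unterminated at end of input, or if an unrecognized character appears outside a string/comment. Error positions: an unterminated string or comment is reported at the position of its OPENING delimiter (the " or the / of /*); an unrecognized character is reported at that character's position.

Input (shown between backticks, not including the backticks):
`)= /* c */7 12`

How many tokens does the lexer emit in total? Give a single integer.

Answer: 4

Derivation:
pos=0: emit RPAREN ')'
pos=1: emit EQ '='
pos=3: enter COMMENT mode (saw '/*')
exit COMMENT mode (now at pos=10)
pos=10: emit NUM '7' (now at pos=11)
pos=12: emit NUM '12' (now at pos=14)
DONE. 4 tokens: [RPAREN, EQ, NUM, NUM]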